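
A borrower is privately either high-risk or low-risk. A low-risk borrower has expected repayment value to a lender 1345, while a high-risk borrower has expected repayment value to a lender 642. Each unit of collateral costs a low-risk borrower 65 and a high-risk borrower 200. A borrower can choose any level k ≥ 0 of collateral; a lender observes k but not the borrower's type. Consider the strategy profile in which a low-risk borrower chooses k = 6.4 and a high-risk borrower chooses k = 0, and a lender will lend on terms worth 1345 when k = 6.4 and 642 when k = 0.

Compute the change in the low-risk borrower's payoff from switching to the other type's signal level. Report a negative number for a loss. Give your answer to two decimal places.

-287.00

Playing k = 6.4 the low-risk borrower receives 1345 − 65 × 6.4 = 929.
Deviating to k = 0 yields 642 instead.
Gain from deviating: 642 − 929 = -287.00.
The gain is negative, so the low-risk type's incentive-compatibility constraint is satisfied.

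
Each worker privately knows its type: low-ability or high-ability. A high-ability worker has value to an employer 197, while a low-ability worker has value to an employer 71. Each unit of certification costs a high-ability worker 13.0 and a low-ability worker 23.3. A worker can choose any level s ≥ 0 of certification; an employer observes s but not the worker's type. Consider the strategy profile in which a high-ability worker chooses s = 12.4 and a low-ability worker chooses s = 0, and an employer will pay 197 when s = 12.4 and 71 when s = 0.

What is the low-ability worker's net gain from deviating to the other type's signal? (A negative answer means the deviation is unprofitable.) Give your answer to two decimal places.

-162.92

Playing s = 0 the low-ability worker receives 71.
Deviating to s = 12.4 brings payment 197 at cost 23.3 × 12.4 = 288.92, netting -91.92.
Gain from deviating: -91.92 − 71 = -162.92.
The gain is negative, so the low-ability type's incentive-compatibility constraint is satisfied.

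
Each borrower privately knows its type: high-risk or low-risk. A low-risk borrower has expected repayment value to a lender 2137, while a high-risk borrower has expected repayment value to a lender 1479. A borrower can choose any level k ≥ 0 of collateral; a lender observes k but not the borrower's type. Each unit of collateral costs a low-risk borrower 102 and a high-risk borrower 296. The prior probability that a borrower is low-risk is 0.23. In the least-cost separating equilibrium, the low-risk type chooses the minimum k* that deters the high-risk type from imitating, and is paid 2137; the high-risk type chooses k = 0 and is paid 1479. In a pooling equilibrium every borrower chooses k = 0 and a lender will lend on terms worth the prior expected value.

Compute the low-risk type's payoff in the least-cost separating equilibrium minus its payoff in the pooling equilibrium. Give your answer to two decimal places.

279.92

Least-cost separating signal: k* solves 1479 = 2137 − 296·k*, so k* = (2137 − 1479)/296 ≈ 2.2230.
Low-risk type's separating payoff: 2137 − 102 × k* = 2137 − 102 × (2137 − 1479)/296 = 2137 − 67116/296 ≈ 1910.2568.
Pooling payoff: 0.23 × 2137 + 0.77 × 1479 = 1630.34.
Difference: 1910.2568 − 1630.34 = 279.9168, i.e. 279.92 to two decimal places.
The low-risk type prefers to separate.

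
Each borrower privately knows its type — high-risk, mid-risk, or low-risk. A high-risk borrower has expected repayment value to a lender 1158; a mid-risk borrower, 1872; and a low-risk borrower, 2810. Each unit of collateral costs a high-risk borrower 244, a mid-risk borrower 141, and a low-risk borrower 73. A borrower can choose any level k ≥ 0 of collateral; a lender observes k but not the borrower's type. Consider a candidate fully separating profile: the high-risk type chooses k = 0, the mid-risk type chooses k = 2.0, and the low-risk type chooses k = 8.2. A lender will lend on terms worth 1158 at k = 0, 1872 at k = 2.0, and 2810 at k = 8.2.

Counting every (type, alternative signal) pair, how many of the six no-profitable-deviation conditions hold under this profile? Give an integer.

4

Low-risk (own payoff 2810 − 73×8.2 = 2211.4): to k=0 gives 1158 → no gain ✓; to k=2.0 gives 1872 − 73×2.0 = 1726 → no gain ✓.
High-risk (own payoff 1158): to k=2.0 gives 1872 − 244×2.0 = 1384 → profitable ✗; to k=8.2 gives 2810 − 244×8.2 = 809.2 → no gain ✓.
Mid-risk (own payoff 1872 − 141×2.0 = 1590): to k=0 gives 1158 → no gain ✓; to k=8.2 gives 2810 − 141×8.2 = 1653.8 → profitable ✗.
4 of the 6 constraints hold; not an equilibrium.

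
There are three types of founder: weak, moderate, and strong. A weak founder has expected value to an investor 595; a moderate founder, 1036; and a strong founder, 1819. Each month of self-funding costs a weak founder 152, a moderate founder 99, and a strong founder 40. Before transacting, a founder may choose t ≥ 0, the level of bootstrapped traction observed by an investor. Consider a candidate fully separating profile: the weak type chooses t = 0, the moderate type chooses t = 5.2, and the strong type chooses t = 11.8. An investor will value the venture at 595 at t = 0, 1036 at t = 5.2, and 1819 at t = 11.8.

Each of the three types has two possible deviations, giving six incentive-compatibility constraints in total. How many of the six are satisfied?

Weak (own payoff 595): to t=5.2 gives 1036 − 152×5.2 = 245.6 → no gain ✓; to t=11.8 gives 1819 − 152×11.8 = 25.4 → no gain ✓.
Strong (own payoff 1819 − 40×11.8 = 1347): to t=0 gives 595 → no gain ✓; to t=5.2 gives 1036 − 40×5.2 = 828 → no gain ✓.
Moderate (own payoff 1036 − 99×5.2 = 521.2): to t=0 gives 595 → profitable ✗; to t=11.8 gives 1819 − 99×11.8 = 650.8 → profitable ✗.
4 of the 6 constraints hold; not an equilibrium.

4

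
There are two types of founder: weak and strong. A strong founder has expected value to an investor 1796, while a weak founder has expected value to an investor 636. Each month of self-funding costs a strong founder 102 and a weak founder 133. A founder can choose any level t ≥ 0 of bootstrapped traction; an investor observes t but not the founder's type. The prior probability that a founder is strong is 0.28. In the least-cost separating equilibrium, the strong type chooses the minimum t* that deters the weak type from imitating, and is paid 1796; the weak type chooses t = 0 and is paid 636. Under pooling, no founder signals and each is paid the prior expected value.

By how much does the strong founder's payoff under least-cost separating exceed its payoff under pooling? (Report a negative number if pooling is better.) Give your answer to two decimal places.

Least-cost separating signal: t* solves 636 = 1796 − 133·t*, so t* = (1796 − 636)/133 ≈ 8.7218.
Strong type's separating payoff: 1796 − 102 × t* = 1796 − 102 × (1796 − 636)/133 = 1796 − 118320/133 ≈ 906.3759.
Pooling payoff: 0.28 × 1796 + 0.72 × 636 = 960.8.
Difference: 906.3759 − 960.8 = -54.4241, i.e. -54.42 to two decimal places.
The strong type would prefer the pooling outcome.

-54.42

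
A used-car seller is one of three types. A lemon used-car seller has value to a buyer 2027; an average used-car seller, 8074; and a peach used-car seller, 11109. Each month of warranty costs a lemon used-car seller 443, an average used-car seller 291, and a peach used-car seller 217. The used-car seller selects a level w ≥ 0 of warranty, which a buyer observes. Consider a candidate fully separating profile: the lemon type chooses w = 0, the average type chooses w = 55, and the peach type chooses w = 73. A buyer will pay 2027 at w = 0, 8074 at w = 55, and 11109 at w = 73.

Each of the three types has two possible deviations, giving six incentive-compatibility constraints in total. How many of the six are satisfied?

Average (own payoff 8074 − 291×55 = -7931): to w=0 gives 2027 → profitable ✗; to w=73 gives 11109 − 291×73 = -10134 → no gain ✓.
Lemon (own payoff 2027): to w=55 gives 8074 − 443×55 = -16291 → no gain ✓; to w=73 gives 11109 − 443×73 = -21230 → no gain ✓.
Peach (own payoff 11109 − 217×73 = -4732): to w=0 gives 2027 → profitable ✗; to w=55 gives 8074 − 217×55 = -3861 → profitable ✗.
3 of the 6 constraints hold; not an equilibrium.

3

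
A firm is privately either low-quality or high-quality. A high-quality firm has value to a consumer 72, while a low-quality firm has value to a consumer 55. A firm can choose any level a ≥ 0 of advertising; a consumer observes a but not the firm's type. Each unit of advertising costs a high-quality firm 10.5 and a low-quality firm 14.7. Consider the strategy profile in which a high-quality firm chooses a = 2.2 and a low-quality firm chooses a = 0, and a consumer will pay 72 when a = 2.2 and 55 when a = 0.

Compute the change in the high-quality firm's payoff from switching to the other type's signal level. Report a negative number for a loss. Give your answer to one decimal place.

Playing a = 2.2 the high-quality firm receives 72 − 10.5 × 2.2 = 48.9.
Deviating to a = 0 yields 55 instead.
Gain from deviating: 55 − 48.9 = 6.1.
The gain is positive, so the high-quality type's incentive-compatibility constraint is violated — this profile is not a separating equilibrium.

6.1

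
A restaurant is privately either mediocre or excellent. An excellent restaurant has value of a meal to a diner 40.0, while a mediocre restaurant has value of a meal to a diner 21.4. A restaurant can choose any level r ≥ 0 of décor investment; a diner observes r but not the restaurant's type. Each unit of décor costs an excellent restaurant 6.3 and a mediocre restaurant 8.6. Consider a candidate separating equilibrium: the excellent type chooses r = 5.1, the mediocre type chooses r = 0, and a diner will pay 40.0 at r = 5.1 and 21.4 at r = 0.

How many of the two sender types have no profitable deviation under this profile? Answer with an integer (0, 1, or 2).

1

Excellent type: signal → 40.0 − 6.3 × 5.1 = 7.87; deviate to 0 → 21.4. IC fails (7.87 < 21.4).
Mediocre type: stay at 0 → 21.4; mimic → 40.0 − 8.6 × 5.1 = -3.86. IC holds (21.4 ≥ -3.86).
1 of 2 constraints hold, so this profile is not an equilibrium.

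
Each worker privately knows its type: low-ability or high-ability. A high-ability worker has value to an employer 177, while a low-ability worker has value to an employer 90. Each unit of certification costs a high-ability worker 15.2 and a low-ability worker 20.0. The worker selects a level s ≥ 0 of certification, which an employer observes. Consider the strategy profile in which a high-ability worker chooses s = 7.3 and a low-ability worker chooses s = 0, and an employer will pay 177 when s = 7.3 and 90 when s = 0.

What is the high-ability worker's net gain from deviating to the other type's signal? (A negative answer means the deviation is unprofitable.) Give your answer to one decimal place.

24.0

Playing s = 7.3 the high-ability worker receives 177 − 15.2 × 7.3 = 66.04.
Deviating to s = 0 yields 90 instead.
Gain from deviating: 90 − 66.04 = 23.96, i.e. 24.0 to one decimal place.
The gain is positive, so the high-ability type's incentive-compatibility constraint is violated — this profile is not a separating equilibrium.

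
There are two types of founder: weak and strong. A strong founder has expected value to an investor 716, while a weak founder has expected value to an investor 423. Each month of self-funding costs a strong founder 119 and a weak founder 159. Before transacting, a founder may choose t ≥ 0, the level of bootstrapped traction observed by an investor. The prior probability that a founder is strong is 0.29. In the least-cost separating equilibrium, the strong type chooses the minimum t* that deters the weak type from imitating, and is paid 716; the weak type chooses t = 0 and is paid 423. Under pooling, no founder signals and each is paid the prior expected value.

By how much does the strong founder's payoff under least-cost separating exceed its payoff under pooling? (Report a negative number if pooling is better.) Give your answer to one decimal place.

Least-cost separating signal: t* solves 423 = 716 − 159·t*, so t* = (716 − 423)/159 ≈ 1.8428.
Strong type's separating payoff: 716 − 119 × t* = 716 − 119 × (716 − 423)/159 = 716 − 34867/159 ≈ 496.711.
Pooling payoff: 0.29 × 716 + 0.71 × 423 = 507.97.
Difference: 496.711 − 507.97 = -11.259, i.e. -11.3 to one decimal place.
The strong type would prefer the pooling outcome.

-11.3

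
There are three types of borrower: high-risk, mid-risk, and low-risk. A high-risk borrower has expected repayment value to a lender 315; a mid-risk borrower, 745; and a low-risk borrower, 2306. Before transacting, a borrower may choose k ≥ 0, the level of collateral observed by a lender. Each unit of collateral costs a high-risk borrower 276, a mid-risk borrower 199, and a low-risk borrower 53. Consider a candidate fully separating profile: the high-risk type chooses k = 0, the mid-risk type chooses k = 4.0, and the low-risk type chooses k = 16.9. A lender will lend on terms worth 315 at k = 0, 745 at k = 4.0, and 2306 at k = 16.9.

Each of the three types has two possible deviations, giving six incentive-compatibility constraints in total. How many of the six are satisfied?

5

Mid-risk (own payoff 745 − 199×4.0 = -51): to k=0 gives 315 → profitable ✗; to k=16.9 gives 2306 − 199×16.9 = -1057.1 → no gain ✓.
High-risk (own payoff 315): to k=4.0 gives 745 − 276×4.0 = -359 → no gain ✓; to k=16.9 gives 2306 − 276×16.9 = -2358.4 → no gain ✓.
Low-risk (own payoff 2306 − 53×16.9 = 1410.3): to k=0 gives 315 → no gain ✓; to k=4.0 gives 745 − 53×4.0 = 533 → no gain ✓.
5 of the 6 constraints hold; not an equilibrium.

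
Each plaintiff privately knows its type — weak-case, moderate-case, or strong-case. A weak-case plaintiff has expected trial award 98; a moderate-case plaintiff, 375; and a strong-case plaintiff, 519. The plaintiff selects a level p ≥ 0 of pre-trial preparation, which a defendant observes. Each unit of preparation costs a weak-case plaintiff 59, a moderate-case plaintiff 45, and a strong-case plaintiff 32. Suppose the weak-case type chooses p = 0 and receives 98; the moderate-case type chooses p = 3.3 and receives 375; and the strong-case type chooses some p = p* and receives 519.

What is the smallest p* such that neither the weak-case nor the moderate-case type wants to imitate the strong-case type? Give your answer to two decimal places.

7.14

Weak-case type (on-path payoff 98) won't mimic when 98 ≥ 519 − 59·p*, i.e. p* ≥ 7.14.
Moderate-case type (on-path payoff 375 − 45×3.3 = 226.5) won't mimic when 226.5 ≥ 519 − 45·p*, i.e. p* ≥ 6.50.
Both must hold, so p* = max(7.14, 6.50) = 7.14. The weak-case type's constraint binds.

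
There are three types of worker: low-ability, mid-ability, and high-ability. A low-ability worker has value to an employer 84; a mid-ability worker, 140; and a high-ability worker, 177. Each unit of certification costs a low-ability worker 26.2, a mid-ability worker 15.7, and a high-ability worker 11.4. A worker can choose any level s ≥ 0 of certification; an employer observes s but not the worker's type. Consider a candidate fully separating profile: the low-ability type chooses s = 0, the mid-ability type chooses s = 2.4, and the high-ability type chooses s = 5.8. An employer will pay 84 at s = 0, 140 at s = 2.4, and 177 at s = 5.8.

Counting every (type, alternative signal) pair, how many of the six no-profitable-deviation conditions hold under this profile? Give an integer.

High-ability (own payoff 177 − 11.4×5.8 = 110.88): to s=0 gives 84 → no gain ✓; to s=2.4 gives 140 − 11.4×2.4 = 112.64 → profitable ✗.
Low-ability (own payoff 84): to s=2.4 gives 140 − 26.2×2.4 = 77.12 → no gain ✓; to s=5.8 gives 177 − 26.2×5.8 = 25.04 → no gain ✓.
Mid-ability (own payoff 140 − 15.7×2.4 = 102.32): to s=0 gives 84 → no gain ✓; to s=5.8 gives 177 − 15.7×5.8 = 85.94 → no gain ✓.
5 of the 6 constraints hold; not an equilibrium.

5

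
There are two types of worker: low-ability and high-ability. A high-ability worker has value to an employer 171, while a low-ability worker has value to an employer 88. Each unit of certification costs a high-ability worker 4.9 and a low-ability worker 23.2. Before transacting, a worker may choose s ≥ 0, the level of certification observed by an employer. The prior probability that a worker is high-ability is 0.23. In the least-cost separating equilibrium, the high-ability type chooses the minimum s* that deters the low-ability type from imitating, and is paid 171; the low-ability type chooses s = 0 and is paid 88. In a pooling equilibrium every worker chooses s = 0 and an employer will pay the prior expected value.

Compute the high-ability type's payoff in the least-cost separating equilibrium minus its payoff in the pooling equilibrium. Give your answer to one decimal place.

46.4

Least-cost separating signal: s* solves 88 = 171 − 23.2·s*, so s* = (171 − 88)/23.2 ≈ 3.5776.
High-ability type's separating payoff: 171 − 4.9 × s* = 171 − 4.9 × (171 − 88)/23.2 = 171 − 406.7/23.2 ≈ 153.470.
Pooling payoff: 0.23 × 171 + 0.77 × 88 = 107.09.
Difference: 153.470 − 107.09 = 46.38, i.e. 46.4 to one decimal place.
The high-ability type prefers to separate.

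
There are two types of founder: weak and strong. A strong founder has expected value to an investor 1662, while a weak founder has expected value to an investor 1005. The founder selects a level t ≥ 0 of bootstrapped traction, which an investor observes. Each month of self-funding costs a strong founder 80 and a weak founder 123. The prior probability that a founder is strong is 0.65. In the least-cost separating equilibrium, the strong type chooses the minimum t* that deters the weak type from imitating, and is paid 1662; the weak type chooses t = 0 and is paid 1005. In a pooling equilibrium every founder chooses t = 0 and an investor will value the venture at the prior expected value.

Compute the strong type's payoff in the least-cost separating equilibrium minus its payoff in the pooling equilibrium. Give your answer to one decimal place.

Least-cost separating signal: t* solves 1005 = 1662 − 123·t*, so t* = (1662 − 1005)/123 ≈ 5.3415.
Strong type's separating payoff: 1662 − 80 × t* = 1662 − 80 × (1662 − 1005)/123 = 1662 − 52560/123 ≈ 1234.683.
Pooling payoff: 0.65 × 1662 + 0.35 × 1005 = 1432.05.
Difference: 1234.683 − 1432.05 = -197.367, i.e. -197.4 to one decimal place.
The strong type would prefer the pooling outcome.

-197.4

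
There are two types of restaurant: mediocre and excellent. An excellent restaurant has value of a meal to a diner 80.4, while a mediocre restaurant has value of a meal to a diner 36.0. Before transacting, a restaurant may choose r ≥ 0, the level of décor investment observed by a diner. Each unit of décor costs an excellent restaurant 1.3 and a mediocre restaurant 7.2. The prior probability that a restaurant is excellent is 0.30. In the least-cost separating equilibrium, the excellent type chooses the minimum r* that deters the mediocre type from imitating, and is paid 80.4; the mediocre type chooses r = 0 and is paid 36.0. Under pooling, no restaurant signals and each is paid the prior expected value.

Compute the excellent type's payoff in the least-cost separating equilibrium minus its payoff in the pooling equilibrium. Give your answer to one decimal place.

Least-cost separating signal: r* solves 36.0 = 80.4 − 7.2·r*, so r* = (80.4 − 36.0)/7.2 ≈ 6.1667.
Excellent type's separating payoff: 80.4 − 1.3 × r* = 80.4 − 1.3 × (80.4 − 36.0)/7.2 = 80.4 − 57.72/7.2 ≈ 72.383.
Pooling payoff: 0.30 × 80.4 + 0.70 × 36.0 = 49.32.
Difference: 72.383 − 49.32 = 23.063, i.e. 23.1 to one decimal place.
The excellent type prefers to separate.

23.1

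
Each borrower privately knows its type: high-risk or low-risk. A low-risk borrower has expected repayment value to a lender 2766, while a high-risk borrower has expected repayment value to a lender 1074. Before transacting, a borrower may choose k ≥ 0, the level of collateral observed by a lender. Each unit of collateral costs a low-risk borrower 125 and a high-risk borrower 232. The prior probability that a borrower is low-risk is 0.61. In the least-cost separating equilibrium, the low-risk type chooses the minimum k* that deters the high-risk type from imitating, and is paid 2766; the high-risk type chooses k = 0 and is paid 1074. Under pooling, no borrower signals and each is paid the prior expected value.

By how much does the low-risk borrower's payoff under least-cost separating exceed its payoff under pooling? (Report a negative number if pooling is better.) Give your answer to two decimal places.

Least-cost separating signal: k* solves 1074 = 2766 − 232·k*, so k* = (2766 − 1074)/232 ≈ 7.2931.
Low-risk type's separating payoff: 2766 − 125 × k* = 2766 − 125 × (2766 − 1074)/232 = 2766 − 211500/232 ≈ 1854.3621.
Pooling payoff: 0.61 × 2766 + 0.39 × 1074 = 2106.12.
Difference: 1854.3621 − 2106.12 = -251.7579, i.e. -251.76 to two decimal places.
The low-risk type would prefer the pooling outcome.

-251.76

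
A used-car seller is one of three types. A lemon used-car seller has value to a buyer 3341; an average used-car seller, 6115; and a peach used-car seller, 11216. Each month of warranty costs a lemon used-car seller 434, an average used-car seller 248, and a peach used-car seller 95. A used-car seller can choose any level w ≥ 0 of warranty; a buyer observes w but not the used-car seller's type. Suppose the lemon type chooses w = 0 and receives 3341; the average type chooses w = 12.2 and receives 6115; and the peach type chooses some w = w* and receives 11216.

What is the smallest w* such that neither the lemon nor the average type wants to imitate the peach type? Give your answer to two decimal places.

32.77

Lemon type (on-path payoff 3341) won't mimic when 3341 ≥ 11216 − 434·w*, i.e. w* ≥ 18.15.
Average type (on-path payoff 6115 − 248×12.2 = 3089.4) won't mimic when 3089.4 ≥ 11216 − 248·w*, i.e. w* ≥ 32.77.
Both must hold, so w* = max(18.15, 32.77) = 32.77. The average type's constraint binds.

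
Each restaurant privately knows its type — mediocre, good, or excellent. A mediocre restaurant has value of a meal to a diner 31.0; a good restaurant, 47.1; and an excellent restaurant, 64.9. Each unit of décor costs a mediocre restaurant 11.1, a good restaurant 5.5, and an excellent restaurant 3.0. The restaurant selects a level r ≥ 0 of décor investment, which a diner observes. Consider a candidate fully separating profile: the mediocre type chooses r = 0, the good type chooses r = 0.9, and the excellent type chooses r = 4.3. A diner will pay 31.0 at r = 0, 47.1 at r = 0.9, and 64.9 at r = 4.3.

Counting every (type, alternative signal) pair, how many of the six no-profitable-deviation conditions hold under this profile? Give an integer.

5

Good (own payoff 47.1 − 5.5×0.9 = 42.15): to r=0 gives 31.0 → no gain ✓; to r=4.3 gives 64.9 − 5.5×4.3 = 41.25 → no gain ✓.
Excellent (own payoff 64.9 − 3.0×4.3 = 52): to r=0 gives 31.0 → no gain ✓; to r=0.9 gives 47.1 − 3.0×0.9 = 44.4 → no gain ✓.
Mediocre (own payoff 31.0): to r=0.9 gives 47.1 − 11.1×0.9 = 37.11 → profitable ✗; to r=4.3 gives 64.9 − 11.1×4.3 = 17.17 → no gain ✓.
5 of the 6 constraints hold; not an equilibrium.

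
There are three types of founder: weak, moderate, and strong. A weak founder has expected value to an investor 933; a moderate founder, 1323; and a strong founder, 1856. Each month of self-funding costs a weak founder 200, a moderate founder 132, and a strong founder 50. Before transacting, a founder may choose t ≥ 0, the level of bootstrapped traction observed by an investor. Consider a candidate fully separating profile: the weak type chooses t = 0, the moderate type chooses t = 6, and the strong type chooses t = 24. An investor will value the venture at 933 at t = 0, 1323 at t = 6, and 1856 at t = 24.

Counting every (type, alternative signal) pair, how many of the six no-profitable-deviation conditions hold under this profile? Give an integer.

3

Moderate (own payoff 1323 − 132×6 = 531): to t=0 gives 933 → profitable ✗; to t=24 gives 1856 − 132×24 = -1312 → no gain ✓.
Weak (own payoff 933): to t=6 gives 1323 − 200×6 = 123 → no gain ✓; to t=24 gives 1856 − 200×24 = -2944 → no gain ✓.
Strong (own payoff 1856 − 50×24 = 656): to t=0 gives 933 → profitable ✗; to t=6 gives 1323 − 50×6 = 1023 → profitable ✗.
3 of the 6 constraints hold; not an equilibrium.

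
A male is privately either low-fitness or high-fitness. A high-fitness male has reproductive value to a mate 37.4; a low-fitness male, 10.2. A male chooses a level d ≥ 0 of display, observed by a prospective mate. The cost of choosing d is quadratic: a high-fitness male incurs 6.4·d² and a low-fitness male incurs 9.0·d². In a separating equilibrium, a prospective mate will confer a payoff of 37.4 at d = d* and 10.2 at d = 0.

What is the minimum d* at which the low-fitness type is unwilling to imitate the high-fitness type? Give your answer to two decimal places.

1.74

The low-fitness type at d = 0 receives 10.2; imitating at d* yields 37.4 − 9.0·d*².
Indifference: 10.2 = 37.4 − 9.0·d*², so d*² = (37.4 − 10.2) / 9.0 ≈ 3.0222.
d* = √3.0222 ≈ 1.74.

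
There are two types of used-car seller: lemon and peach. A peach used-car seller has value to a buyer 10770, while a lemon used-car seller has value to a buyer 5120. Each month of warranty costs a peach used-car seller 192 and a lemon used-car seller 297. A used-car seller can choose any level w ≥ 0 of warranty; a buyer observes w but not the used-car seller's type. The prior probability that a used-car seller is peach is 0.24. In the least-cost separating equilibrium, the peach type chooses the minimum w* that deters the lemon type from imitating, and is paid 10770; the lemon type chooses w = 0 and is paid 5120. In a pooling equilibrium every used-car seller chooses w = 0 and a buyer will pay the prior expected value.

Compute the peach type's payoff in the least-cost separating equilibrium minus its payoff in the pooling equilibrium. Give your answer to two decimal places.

Least-cost separating signal: w* solves 5120 = 10770 − 297·w*, so w* = (10770 − 5120)/297 ≈ 19.0236.
Peach type's separating payoff: 10770 − 192 × w* = 10770 − 192 × (10770 − 5120)/297 = 10770 − 1084800/297 ≈ 7117.4747.
Pooling payoff: 0.24 × 10770 + 0.76 × 5120 = 6476.
Difference: 7117.4747 − 6476 = 641.4747, i.e. 641.47 to two decimal places.
The peach type prefers to separate.

641.47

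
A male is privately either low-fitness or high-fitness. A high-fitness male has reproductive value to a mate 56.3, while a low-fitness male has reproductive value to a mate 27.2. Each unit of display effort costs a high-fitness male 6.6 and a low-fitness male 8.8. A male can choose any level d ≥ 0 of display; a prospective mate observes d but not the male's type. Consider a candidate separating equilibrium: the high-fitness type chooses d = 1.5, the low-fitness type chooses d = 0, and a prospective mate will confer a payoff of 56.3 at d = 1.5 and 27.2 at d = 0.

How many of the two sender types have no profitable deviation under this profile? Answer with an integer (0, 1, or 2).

1

High-fitness type: signal → 56.3 − 6.6 × 1.5 = 46.4; deviate to 0 → 27.2. IC holds (46.4 ≥ 27.2).
Low-fitness type: stay at 0 → 27.2; mimic → 56.3 − 8.8 × 1.5 = 43.1. IC fails (27.2 < 43.1).
1 of 2 constraints hold, so this profile is not an equilibrium.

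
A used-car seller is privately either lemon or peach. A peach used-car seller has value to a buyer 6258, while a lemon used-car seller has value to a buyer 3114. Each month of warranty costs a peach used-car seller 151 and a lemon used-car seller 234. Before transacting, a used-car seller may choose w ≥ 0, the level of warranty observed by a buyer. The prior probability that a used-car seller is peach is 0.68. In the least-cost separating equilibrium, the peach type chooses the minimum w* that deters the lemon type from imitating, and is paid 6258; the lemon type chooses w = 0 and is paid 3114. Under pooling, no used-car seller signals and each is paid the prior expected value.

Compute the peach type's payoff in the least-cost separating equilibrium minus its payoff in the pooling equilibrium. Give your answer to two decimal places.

-1022.74

Least-cost separating signal: w* solves 3114 = 6258 − 234·w*, so w* = (6258 − 3114)/234 ≈ 13.4359.
Peach type's separating payoff: 6258 − 151 × w* = 6258 − 151 × (6258 − 3114)/234 = 6258 − 474744/234 ≈ 4229.1795.
Pooling payoff: 0.68 × 6258 + 0.32 × 3114 = 5251.92.
Difference: 4229.1795 − 5251.92 = -1022.7405, i.e. -1022.74 to two decimal places.
The peach type would prefer the pooling outcome.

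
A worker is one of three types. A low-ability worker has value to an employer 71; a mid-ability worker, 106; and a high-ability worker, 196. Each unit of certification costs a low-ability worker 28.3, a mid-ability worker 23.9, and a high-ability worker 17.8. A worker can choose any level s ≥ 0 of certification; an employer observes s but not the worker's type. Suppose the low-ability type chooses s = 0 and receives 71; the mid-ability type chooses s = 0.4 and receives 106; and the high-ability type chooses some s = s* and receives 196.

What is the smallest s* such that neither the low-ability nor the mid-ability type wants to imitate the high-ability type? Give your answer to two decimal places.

Mid-ability type (on-path payoff 106 − 23.9×0.4 = 96.44) won't mimic when 96.44 ≥ 196 − 23.9·s*, i.e. s* ≥ 4.17.
Low-ability type (on-path payoff 71) won't mimic when 71 ≥ 196 − 28.3·s*, i.e. s* ≥ 4.42.
Both must hold, so s* = max(4.42, 4.17) = 4.42. The low-ability type's constraint binds.

4.42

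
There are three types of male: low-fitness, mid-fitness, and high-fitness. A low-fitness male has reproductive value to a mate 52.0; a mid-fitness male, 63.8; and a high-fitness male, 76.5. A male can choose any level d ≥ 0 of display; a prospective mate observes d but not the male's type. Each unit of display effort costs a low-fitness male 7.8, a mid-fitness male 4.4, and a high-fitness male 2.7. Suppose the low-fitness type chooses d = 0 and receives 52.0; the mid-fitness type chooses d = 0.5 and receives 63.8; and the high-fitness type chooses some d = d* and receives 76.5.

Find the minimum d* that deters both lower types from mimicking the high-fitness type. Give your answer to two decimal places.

3.39

Low-fitness type (on-path payoff 52.0) won't mimic when 52.0 ≥ 76.5 − 7.8·d*, i.e. d* ≥ 3.14.
Mid-fitness type (on-path payoff 63.8 − 4.4×0.5 = 61.6) won't mimic when 61.6 ≥ 76.5 − 4.4·d*, i.e. d* ≥ 3.39.
Both must hold, so d* = max(3.14, 3.39) = 3.39. The mid-fitness type's constraint binds.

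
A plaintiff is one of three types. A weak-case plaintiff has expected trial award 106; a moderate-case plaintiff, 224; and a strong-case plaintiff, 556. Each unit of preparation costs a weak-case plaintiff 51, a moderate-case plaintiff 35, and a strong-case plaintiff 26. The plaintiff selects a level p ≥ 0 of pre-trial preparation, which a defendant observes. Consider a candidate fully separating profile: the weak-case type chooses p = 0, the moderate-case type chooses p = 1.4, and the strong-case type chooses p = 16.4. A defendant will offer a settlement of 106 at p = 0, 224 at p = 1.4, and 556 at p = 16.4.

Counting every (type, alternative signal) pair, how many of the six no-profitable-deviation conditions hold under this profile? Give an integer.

4

Moderate-case (own payoff 224 − 35×1.4 = 175): to p=0 gives 106 → no gain ✓; to p=16.4 gives 556 − 35×16.4 = -18 → no gain ✓.
Weak-case (own payoff 106): to p=1.4 gives 224 − 51×1.4 = 152.6 → profitable ✗; to p=16.4 gives 556 − 51×16.4 = -280.4 → no gain ✓.
Strong-case (own payoff 556 − 26×16.4 = 129.6): to p=0 gives 106 → no gain ✓; to p=1.4 gives 224 − 26×1.4 = 187.6 → profitable ✗.
4 of the 6 constraints hold; not an equilibrium.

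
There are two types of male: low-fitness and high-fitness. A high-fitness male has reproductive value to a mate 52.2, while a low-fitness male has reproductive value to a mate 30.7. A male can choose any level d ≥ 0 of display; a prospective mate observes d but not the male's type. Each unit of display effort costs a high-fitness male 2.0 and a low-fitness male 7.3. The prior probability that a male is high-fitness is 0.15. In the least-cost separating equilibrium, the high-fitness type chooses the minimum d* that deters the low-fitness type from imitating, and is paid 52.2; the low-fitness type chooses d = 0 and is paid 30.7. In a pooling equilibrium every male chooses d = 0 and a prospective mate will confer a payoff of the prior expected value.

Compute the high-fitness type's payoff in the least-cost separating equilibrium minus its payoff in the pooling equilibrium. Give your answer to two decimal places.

12.38

Least-cost separating signal: d* solves 30.7 = 52.2 − 7.3·d*, so d* = (52.2 − 30.7)/7.3 ≈ 2.9452.
High-fitness type's separating payoff: 52.2 − 2.0 × d* = 52.2 − 2.0 × (52.2 − 30.7)/7.3 = 52.2 − 43/7.3 ≈ 46.3096.
Pooling payoff: 0.15 × 52.2 + 0.85 × 30.7 = 33.925.
Difference: 46.3096 − 33.925 = 12.3846, i.e. 12.38 to two decimal places.
The high-fitness type prefers to separate.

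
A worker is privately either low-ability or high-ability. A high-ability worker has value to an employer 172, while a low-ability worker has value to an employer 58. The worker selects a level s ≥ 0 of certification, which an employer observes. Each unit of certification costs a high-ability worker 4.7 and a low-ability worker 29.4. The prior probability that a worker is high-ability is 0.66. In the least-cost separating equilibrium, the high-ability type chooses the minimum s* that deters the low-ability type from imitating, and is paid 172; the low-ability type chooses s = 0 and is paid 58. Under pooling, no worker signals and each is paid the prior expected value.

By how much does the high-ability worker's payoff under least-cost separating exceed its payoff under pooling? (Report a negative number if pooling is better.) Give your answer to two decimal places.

20.54

Least-cost separating signal: s* solves 58 = 172 − 29.4·s*, so s* = (172 − 58)/29.4 ≈ 3.8776.
High-ability type's separating payoff: 172 − 4.7 × s* = 172 − 4.7 × (172 − 58)/29.4 = 172 − 535.8/29.4 ≈ 153.7755.
Pooling payoff: 0.66 × 172 + 0.34 × 58 = 133.24.
Difference: 153.7755 − 133.24 = 20.5355, i.e. 20.54 to two decimal places.
The high-ability type prefers to separate.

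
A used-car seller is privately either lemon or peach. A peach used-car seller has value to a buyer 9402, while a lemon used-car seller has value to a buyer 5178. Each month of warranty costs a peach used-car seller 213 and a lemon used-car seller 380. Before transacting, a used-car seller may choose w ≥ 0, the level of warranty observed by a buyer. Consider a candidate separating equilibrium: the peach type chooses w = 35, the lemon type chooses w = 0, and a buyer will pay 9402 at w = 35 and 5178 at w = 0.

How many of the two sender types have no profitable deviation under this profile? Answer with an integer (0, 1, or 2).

1

Lemon type: stay at 0 → 5178; mimic → 9402 − 380 × 35 = -3898. IC holds (5178 ≥ -3898).
Peach type: signal → 9402 − 213 × 35 = 1947; deviate to 0 → 5178. IC fails (1947 < 5178).
1 of 2 constraints hold, so this profile is not an equilibrium.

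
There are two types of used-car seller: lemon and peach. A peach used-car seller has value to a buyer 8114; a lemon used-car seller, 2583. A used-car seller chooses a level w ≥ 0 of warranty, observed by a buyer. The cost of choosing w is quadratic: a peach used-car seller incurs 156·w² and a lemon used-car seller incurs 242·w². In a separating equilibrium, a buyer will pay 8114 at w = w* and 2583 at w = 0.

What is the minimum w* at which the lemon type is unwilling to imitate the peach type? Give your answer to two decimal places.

4.78

The lemon type at w = 0 receives 2583; imitating at w* yields 8114 − 242·w*².
Indifference: 2583 = 8114 − 242·w*², so w*² = (8114 − 2583) / 242 ≈ 22.8554.
w* = √22.8554 ≈ 4.78.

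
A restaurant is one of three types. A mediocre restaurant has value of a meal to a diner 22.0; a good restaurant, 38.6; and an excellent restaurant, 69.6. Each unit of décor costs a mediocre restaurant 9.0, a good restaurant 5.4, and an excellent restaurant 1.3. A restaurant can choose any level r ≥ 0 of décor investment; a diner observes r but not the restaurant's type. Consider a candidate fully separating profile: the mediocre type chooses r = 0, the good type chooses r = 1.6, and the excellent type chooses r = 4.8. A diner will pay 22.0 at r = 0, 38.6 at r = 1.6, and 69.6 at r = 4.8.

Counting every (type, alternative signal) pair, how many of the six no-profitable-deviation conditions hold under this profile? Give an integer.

3

Good (own payoff 38.6 − 5.4×1.6 = 29.96): to r=0 gives 22.0 → no gain ✓; to r=4.8 gives 69.6 − 5.4×4.8 = 43.68 → profitable ✗.
Excellent (own payoff 69.6 − 1.3×4.8 = 63.36): to r=0 gives 22.0 → no gain ✓; to r=1.6 gives 38.6 − 1.3×1.6 = 36.52 → no gain ✓.
Mediocre (own payoff 22.0): to r=1.6 gives 38.6 − 9.0×1.6 = 24.2 → profitable ✗; to r=4.8 gives 69.6 − 9.0×4.8 = 26.4 → profitable ✗.
3 of the 6 constraints hold; not an equilibrium.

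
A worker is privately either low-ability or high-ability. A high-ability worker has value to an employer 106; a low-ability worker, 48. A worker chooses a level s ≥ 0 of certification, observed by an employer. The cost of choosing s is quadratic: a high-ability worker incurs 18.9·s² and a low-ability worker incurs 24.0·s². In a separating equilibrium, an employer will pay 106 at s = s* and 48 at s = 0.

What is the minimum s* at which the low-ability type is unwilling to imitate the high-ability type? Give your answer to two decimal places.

The low-ability type at s = 0 receives 48; imitating at s* yields 106 − 24.0·s*².
Indifference: 48 = 106 − 24.0·s*², so s*² = (106 − 48) / 24.0 ≈ 2.4167.
s* = √2.4167 ≈ 1.55.

1.55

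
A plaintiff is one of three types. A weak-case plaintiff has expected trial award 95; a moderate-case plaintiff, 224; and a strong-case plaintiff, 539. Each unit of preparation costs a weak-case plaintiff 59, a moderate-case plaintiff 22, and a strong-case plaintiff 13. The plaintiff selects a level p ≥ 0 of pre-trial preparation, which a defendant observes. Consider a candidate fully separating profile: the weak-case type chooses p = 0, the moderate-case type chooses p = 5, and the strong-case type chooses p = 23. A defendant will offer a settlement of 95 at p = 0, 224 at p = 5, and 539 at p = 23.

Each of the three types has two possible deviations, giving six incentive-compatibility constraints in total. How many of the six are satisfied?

Moderate-case (own payoff 224 − 22×5 = 114): to p=0 gives 95 → no gain ✓; to p=23 gives 539 − 22×23 = 33 → no gain ✓.
Weak-case (own payoff 95): to p=5 gives 224 − 59×5 = -71 → no gain ✓; to p=23 gives 539 − 59×23 = -818 → no gain ✓.
Strong-case (own payoff 539 − 13×23 = 240): to p=0 gives 95 → no gain ✓; to p=5 gives 224 − 13×5 = 159 → no gain ✓.
6 of the 6 constraints hold; this profile is a separating equilibrium.

6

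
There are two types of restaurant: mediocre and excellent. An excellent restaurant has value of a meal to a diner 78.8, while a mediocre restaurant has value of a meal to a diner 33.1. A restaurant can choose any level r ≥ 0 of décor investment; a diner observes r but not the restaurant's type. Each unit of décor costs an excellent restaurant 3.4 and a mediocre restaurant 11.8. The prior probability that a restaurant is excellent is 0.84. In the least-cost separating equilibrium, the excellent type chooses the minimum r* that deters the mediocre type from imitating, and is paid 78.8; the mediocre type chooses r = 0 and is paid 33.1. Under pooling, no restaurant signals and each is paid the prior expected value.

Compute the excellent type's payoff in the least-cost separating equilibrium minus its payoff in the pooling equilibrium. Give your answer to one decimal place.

Least-cost separating signal: r* solves 33.1 = 78.8 − 11.8·r*, so r* = (78.8 − 33.1)/11.8 ≈ 3.8729.
Excellent type's separating payoff: 78.8 − 3.4 × r* = 78.8 − 3.4 × (78.8 − 33.1)/11.8 = 78.8 − 155.38/11.8 ≈ 65.632.
Pooling payoff: 0.84 × 78.8 + 0.16 × 33.1 = 71.488.
Difference: 65.632 − 71.488 = -5.856, i.e. -5.9 to one decimal place.
The excellent type would prefer the pooling outcome.

-5.9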